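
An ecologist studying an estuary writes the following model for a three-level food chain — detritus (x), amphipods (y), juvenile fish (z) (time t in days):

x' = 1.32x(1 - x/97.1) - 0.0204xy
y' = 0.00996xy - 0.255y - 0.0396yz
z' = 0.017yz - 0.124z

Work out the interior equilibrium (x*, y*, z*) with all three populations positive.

x* ≈ 86.2, y* ≈ 7.29, z* ≈ 15.2

From dz/dt = 0: 0.017y* = 0.124, so y* = 7.29.
From dx/dt = 0: 1.32(1 - x*/97.1) = 0.0204·7.29, giving x* = 97.1·(1 - 0.113) = 86.2.
From dy/dt = 0: 0.00996·86.2 - 0.255 = 0.0396z*, so z* = 0.603/0.0396 = 15.2.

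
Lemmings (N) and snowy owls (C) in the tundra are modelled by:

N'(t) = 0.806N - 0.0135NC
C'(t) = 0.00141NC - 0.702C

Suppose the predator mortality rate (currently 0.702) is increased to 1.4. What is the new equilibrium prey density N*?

N* ≈ 993

At the interior fixed point, setting dC/dt = 0 with C > 0 fixes N* = (predator death rate)/(NC coefficient) — independent of the other coefficients.
With the change, N* = 1.4/0.00141 = 993; it rises from 498.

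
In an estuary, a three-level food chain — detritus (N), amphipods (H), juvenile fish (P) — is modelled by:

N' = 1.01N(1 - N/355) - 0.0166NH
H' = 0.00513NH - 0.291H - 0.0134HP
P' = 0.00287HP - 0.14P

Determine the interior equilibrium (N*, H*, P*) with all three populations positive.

N* ≈ 70.4, H* ≈ 48.8, P* ≈ 5.23

From dP/dt = 0: 0.00287H* = 0.14, so H* = 48.8.
From dN/dt = 0: 1.01(1 - N*/355) = 0.0166·48.8, giving N* = 355·(1 - 0.802) = 70.4.
From dH/dt = 0: 0.00513·70.4 - 0.291 = 0.0134P*, so P* = 0.0701/0.0134 = 5.23.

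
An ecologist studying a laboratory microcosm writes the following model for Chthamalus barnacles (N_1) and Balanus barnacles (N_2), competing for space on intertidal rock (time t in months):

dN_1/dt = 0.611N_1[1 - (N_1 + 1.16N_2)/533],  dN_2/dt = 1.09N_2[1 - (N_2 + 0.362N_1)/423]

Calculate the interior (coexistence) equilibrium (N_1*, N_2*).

N_1* ≈ 73, N_2* ≈ 397

Setting both brackets to zero gives the nullclines N_1 + 1.16N_2 = 533 and 0.362N_1 + N_2 = 423.
Substituting N_2 = 423 - 0.362N_1 into the first: N_1(1 - 1.16·0.362) = 533 - 1.16·423.
So N_1* = 42.3/0.58 = 73, and then N_2* = 423 - 0.362·73 = 397.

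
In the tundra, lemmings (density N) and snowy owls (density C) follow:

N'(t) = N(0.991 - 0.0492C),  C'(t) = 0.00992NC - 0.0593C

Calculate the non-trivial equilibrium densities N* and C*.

N* ≈ 5.98, C* ≈ 20.1

Set dC/dt = 0 with C > 0: 0.00992N - 0.0593 = 0, so N* = 0.0593/0.00992 = 5.98.
Set dN/dt = 0 with N > 0: 0.991 - 0.0492C = 0, so C* = 0.991/0.0492 = 20.1.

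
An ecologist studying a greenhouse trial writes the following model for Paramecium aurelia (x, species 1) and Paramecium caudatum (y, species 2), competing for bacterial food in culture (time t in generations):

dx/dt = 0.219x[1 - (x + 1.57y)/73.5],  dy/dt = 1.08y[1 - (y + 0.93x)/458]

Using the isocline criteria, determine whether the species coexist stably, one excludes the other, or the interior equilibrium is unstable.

Compare the nullcline intercepts: K1/α12 = 73.5/1.57 = 46.8 < K2 = 458; K2/α21 = 458/0.93 = 492 > K1 = 73.5.
Since the inequalities point opposite ways, species 2 can invade but species 1 cannot.

species 2 excludes species 1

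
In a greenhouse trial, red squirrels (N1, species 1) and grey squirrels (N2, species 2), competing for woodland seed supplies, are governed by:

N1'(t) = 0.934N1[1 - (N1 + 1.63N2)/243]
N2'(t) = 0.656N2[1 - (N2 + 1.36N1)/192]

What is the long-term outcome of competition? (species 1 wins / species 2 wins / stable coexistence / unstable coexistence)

unstable coexistence (outcome depends on initial conditions)

Compare the nullcline intercepts: K1/α12 = 243/1.63 = 149 < K2 = 192; K2/α21 = 192/1.36 = 141 < K1 = 243.
Since both are reversed, neither can invade when rare; the interior point is a saddle.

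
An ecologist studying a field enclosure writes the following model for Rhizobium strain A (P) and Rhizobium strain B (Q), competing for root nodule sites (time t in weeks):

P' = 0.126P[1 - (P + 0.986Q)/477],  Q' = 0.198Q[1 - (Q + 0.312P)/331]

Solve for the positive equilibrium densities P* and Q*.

Setting both brackets to zero gives the nullclines P + 0.986Q = 477 and 0.312P + Q = 331.
Substituting Q = 331 - 0.312P into the first: P(1 - 0.986·0.312) = 477 - 0.986·331.
So P* = 151/0.692 = 218, and then Q* = 331 - 0.312·218 = 263.

P* ≈ 218, Q* ≈ 263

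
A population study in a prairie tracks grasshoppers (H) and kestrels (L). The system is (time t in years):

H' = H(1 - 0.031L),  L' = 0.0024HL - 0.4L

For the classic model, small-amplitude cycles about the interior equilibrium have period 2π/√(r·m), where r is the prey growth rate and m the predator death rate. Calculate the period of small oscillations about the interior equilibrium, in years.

T ≈ 9.93 years

Here r = 1 and m = 0.4, so r·m = 0.4.
ω = √0.4 = 0.632 per year, hence T = 2π/ω ≈ 9.93 years.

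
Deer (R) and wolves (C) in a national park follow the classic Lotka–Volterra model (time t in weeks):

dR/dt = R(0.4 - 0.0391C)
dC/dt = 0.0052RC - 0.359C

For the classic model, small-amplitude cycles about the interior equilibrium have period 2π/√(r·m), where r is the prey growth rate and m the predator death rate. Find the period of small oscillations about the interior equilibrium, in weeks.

Here r = 0.4 and m = 0.359, so r·m = 0.144.
ω = √0.144 = 0.379 per week, hence T = 2π/ω ≈ 16.6 weeks.

T ≈ 16.6 weeks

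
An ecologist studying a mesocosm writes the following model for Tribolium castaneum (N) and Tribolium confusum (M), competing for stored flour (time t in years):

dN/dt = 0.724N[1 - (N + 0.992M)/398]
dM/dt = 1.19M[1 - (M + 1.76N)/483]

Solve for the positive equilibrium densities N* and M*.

Setting both brackets to zero gives the nullclines N + 0.992M = 398 and 1.76N + M = 483.
Substituting M = 483 - 1.76N into the first: N(1 - 0.992·1.76) = 398 - 0.992·483.
So N* = -81.1/-0.746 = 109, and then M* = 483 - 1.76·109 = 292.

N* ≈ 109, M* ≈ 292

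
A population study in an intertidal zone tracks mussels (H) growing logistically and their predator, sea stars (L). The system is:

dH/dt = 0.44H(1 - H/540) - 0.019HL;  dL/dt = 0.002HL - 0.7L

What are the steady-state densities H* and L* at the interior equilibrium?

From dL/dt = 0 with L > 0: 0.002H* = 0.7, so H* = 350.
Substitute into dH/dt = 0: 0.44(1 - 350/540) = 0.019L*.
The bracket is 0.352, giving L* = 0.155/0.019 = 8.15.

H* ≈ 350, L* ≈ 8.15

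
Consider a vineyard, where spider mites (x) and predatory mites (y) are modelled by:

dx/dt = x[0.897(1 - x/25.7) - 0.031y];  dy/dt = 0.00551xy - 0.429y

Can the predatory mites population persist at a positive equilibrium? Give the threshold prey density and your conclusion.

The predator equation gives dy/dt > 0 only when x > 0.429/0.00551 = 77.9.
Without the predator, x → K = 25.7. Since 25.7 < 77.9, the predator cannot invade.

Threshold x = 77.9; K < 77.9, so no, the predator goes extinct.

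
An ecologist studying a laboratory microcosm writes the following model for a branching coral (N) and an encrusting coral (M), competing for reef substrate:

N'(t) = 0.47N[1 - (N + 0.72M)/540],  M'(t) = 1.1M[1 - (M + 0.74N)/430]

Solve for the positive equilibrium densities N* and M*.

N* ≈ 493, M* ≈ 65.1

Setting both brackets to zero gives the nullclines N + 0.72M = 540 and 0.74N + M = 430.
Substituting M = 430 - 0.74N into the first: N(1 - 0.72·0.74) = 540 - 0.72·430.
So N* = 230/0.467 = 493, and then M* = 430 - 0.74·493 = 65.1.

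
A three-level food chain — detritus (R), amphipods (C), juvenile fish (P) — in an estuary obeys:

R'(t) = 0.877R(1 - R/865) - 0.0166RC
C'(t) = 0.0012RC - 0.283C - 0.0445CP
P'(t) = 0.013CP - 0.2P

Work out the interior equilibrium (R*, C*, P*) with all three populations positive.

R* ≈ 613, C* ≈ 15.4, P* ≈ 10.2

From dP/dt = 0: 0.013C* = 0.2, so C* = 15.4.
From dR/dt = 0: 0.877(1 - R*/865) = 0.0166·15.4, giving R* = 865·(1 - 0.291) = 613.
From dC/dt = 0: 0.0012·613 - 0.283 = 0.0445P*, so P* = 0.453/0.0445 = 10.2.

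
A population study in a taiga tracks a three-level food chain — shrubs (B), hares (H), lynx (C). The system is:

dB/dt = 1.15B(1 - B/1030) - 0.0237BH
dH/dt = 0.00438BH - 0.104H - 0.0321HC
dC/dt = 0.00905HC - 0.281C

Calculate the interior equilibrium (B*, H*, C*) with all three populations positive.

B* ≈ 371, H* ≈ 31, C* ≈ 47.4

From dC/dt = 0: 0.00905H* = 0.281, so H* = 31.
From dB/dt = 0: 1.15(1 - B*/1030) = 0.0237·31, giving B* = 1030·(1 - 0.64) = 371.
From dH/dt = 0: 0.00438·371 - 0.104 = 0.0321C*, so C* = 1.52/0.0321 = 47.4.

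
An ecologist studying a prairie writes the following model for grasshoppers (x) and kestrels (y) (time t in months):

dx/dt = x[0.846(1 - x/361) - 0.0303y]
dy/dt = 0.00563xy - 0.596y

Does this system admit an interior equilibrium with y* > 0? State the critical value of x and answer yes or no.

Threshold x = 106; K > 106, so yes, the predator persists.

The predator equation gives dy/dt > 0 only when x > 0.596/0.00563 = 106.
Without the predator, x → K = 361. Since 361 > 106, the predator can invade and persist.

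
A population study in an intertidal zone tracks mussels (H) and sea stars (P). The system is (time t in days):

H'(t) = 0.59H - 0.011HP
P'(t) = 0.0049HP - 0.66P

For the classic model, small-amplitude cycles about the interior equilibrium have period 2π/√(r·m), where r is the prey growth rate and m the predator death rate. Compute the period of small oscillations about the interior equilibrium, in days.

Here r = 0.59 and m = 0.66, so r·m = 0.389.
ω = √0.389 = 0.624 per day, hence T = 2π/ω ≈ 10.1 days.

T ≈ 10.1 days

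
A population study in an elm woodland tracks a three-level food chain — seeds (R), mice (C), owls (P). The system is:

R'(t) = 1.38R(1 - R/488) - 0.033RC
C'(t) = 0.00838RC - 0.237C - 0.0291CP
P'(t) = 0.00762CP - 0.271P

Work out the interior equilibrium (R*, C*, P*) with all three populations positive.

From dP/dt = 0: 0.00762C* = 0.271, so C* = 35.6.
From dR/dt = 0: 1.38(1 - R*/488) = 0.033·35.6, giving R* = 488·(1 - 0.85) = 73.
From dC/dt = 0: 0.00838·73 - 0.237 = 0.0291P*, so P* = 0.375/0.0291 = 12.9.

R* ≈ 73, C* ≈ 35.6, P* ≈ 12.9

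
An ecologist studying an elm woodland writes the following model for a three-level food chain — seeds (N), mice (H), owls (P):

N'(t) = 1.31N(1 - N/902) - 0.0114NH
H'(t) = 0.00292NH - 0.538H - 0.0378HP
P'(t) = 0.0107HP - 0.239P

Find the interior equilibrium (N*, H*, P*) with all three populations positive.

From dP/dt = 0: 0.0107H* = 0.239, so H* = 22.3.
From dN/dt = 0: 1.31(1 - N*/902) = 0.0114·22.3, giving N* = 902·(1 - 0.194) = 727.
From dH/dt = 0: 0.00292·727 - 0.538 = 0.0378P*, so P* = 1.58/0.0378 = 41.9.

N* ≈ 727, H* ≈ 22.3, P* ≈ 41.9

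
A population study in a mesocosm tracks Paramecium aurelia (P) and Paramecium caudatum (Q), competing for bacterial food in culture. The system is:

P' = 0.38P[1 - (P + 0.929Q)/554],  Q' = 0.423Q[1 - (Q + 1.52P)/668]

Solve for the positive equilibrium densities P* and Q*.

Setting both brackets to zero gives the nullclines P + 0.929Q = 554 and 1.52P + Q = 668.
Substituting Q = 668 - 1.52P into the first: P(1 - 0.929·1.52) = 554 - 0.929·668.
So P* = -66.6/-0.412 = 162, and then Q* = 668 - 1.52·162 = 422.

P* ≈ 162, Q* ≈ 422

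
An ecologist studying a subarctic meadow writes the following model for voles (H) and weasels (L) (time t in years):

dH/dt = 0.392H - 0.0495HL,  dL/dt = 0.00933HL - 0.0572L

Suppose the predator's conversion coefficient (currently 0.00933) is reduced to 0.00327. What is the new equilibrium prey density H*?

H* ≈ 17.5

At the interior fixed point, setting dL/dt = 0 with L > 0 fixes H* = (predator death rate)/(HL coefficient) — independent of the other coefficients.
With the change, H* = 0.0572/0.00327 = 17.5; it rises from 6.13.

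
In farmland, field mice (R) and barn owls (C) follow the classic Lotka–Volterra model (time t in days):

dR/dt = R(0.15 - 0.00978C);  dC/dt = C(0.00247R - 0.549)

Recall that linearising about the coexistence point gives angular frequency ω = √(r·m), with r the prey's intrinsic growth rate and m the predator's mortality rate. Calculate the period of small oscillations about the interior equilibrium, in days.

T ≈ 21.9 days

Here r = 0.15 and m = 0.549, so r·m = 0.0824.
ω = √0.0824 = 0.287 per day, hence T = 2π/ω ≈ 21.9 days.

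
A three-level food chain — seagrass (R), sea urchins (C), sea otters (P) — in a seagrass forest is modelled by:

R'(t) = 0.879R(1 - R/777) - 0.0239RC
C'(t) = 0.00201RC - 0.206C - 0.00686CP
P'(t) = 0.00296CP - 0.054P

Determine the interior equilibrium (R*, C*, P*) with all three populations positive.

From dP/dt = 0: 0.00296C* = 0.054, so C* = 18.2.
From dR/dt = 0: 0.879(1 - R*/777) = 0.0239·18.2, giving R* = 777·(1 - 0.496) = 392.
From dC/dt = 0: 0.00201·392 - 0.206 = 0.00686P*, so P* = 0.581/0.00686 = 84.7.

R* ≈ 392, C* ≈ 18.2, P* ≈ 84.7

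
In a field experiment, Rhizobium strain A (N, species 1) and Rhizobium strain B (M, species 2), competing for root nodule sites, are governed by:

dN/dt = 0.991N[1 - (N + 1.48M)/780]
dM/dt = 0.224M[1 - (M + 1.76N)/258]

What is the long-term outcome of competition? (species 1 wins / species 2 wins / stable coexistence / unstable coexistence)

species 1 excludes species 2

Compare the nullcline intercepts: K1/α12 = 780/1.48 = 527 > K2 = 258; K2/α21 = 258/1.76 = 147 < K1 = 780.
Since the inequalities point opposite ways, species 1 can invade but species 2 cannot.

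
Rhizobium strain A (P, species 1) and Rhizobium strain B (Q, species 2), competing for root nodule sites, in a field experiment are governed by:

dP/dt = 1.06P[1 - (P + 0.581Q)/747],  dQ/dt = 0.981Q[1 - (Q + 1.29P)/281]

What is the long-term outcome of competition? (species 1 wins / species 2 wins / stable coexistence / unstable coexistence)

species 1 excludes species 2

Compare the nullcline intercepts: K1/α12 = 747/0.581 = 1290 > K2 = 281; K2/α21 = 281/1.29 = 218 < K1 = 747.
Since the inequalities point opposite ways, species 1 can invade but species 2 cannot.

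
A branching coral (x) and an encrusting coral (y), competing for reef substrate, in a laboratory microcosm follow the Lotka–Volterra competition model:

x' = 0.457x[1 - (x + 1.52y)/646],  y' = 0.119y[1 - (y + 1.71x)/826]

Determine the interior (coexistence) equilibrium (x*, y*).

x* ≈ 381, y* ≈ 174

Setting both brackets to zero gives the nullclines x + 1.52y = 646 and 1.71x + y = 826.
Substituting y = 826 - 1.71x into the first: x(1 - 1.52·1.71) = 646 - 1.52·826.
So x* = -610/-1.6 = 381, and then y* = 826 - 1.71·381 = 174.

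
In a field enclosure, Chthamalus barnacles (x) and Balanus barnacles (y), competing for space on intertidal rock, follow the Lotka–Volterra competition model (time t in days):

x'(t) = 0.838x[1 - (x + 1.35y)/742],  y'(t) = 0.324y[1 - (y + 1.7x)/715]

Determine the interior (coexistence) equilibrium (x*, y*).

Setting both brackets to zero gives the nullclines x + 1.35y = 742 and 1.7x + y = 715.
Substituting y = 715 - 1.7x into the first: x(1 - 1.35·1.7) = 742 - 1.35·715.
So x* = -223/-1.29 = 172, and then y* = 715 - 1.7·172 = 422.

x* ≈ 172, y* ≈ 422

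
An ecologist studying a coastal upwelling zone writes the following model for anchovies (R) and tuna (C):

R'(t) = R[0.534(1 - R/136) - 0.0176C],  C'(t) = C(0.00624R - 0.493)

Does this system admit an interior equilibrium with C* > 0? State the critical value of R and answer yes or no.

The predator equation gives dC/dt > 0 only when R > 0.493/0.00624 = 79.
Without the predator, R → K = 136. Since 136 > 79, the predator can invade and persist.

Threshold R = 79; K > 79, so yes, the predator persists.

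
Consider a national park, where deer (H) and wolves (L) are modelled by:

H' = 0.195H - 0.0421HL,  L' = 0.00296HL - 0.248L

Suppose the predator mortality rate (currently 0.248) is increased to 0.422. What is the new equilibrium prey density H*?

H* ≈ 143

At the interior fixed point, setting dL/dt = 0 with L > 0 fixes H* = (predator death rate)/(HL coefficient) — independent of the other coefficients.
With the change, H* = 0.422/0.00296 = 143; it rises from 83.8.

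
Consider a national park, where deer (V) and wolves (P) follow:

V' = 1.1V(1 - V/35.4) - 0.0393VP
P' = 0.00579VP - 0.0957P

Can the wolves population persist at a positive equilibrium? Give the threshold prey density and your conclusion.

Threshold V = 16.5; K > 16.5, so yes, the predator persists.

The predator equation gives dP/dt > 0 only when V > 0.0957/0.00579 = 16.5.
Without the predator, V → K = 35.4. Since 35.4 > 16.5, the predator can invade and persist.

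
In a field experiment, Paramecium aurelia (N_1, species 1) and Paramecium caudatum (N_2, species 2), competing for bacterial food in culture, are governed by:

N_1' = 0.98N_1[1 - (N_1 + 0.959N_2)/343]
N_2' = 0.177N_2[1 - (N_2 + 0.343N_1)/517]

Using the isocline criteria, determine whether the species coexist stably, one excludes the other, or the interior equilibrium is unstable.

species 2 excludes species 1

Compare the nullcline intercepts: K1/α12 = 343/0.959 = 358 < K2 = 517; K2/α21 = 517/0.343 = 1510 > K1 = 343.
Since the inequalities point opposite ways, species 2 can invade but species 1 cannot.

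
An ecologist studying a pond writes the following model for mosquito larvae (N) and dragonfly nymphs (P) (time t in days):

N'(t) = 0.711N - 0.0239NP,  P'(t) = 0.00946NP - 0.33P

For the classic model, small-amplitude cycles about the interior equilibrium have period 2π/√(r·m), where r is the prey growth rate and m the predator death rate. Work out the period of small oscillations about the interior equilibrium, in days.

Here r = 0.711 and m = 0.33, so r·m = 0.235.
ω = √0.235 = 0.484 per day, hence T = 2π/ω ≈ 13 days.

T ≈ 13 days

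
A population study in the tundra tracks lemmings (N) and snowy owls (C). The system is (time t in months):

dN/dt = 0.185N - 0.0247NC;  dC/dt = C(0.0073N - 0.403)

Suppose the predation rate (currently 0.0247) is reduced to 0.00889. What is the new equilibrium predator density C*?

At the interior fixed point, setting dN/dt = 0 with N > 0 fixes C* = (prey growth rate)/(NC coefficient) — independent of the other coefficients.
With the change, C* = 0.185/0.00889 = 20.8; it rises from 7.49.

C* ≈ 20.8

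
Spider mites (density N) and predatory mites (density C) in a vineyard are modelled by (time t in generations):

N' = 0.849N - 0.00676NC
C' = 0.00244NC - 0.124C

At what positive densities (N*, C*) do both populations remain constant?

N* ≈ 50.8, C* ≈ 126

Set dC/dt = 0 with C > 0: 0.00244N - 0.124 = 0, so N* = 0.124/0.00244 = 50.8.
Set dN/dt = 0 with N > 0: 0.849 - 0.00676C = 0, so C* = 0.849/0.00676 = 126.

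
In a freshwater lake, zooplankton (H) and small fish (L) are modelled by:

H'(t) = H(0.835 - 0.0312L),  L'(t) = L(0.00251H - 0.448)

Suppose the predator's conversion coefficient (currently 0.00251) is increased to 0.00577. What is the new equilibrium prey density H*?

H* ≈ 77.6

At the interior fixed point, setting dL/dt = 0 with L > 0 fixes H* = (predator death rate)/(HL coefficient) — independent of the other coefficients.
With the change, H* = 0.448/0.00577 = 77.6; it falls from 178.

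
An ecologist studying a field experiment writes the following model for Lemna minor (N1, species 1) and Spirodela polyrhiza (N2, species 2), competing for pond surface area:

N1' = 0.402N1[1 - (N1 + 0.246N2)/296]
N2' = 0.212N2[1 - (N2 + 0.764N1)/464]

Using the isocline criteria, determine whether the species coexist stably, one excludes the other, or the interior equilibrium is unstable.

Compare the nullcline intercepts: K1/α12 = 296/0.246 = 1200 > K2 = 464; K2/α21 = 464/0.764 = 607 > K1 = 296.
Since both inequalities hold, each species can invade when rare, so the interior equilibrium is stable.

stable coexistence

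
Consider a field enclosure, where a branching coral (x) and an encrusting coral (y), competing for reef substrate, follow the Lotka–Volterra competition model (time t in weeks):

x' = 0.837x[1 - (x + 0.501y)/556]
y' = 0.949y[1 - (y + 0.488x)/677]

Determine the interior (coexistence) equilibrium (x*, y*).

x* ≈ 287, y* ≈ 537

Setting both brackets to zero gives the nullclines x + 0.501y = 556 and 0.488x + y = 677.
Substituting y = 677 - 0.488x into the first: x(1 - 0.501·0.488) = 556 - 0.501·677.
So x* = 217/0.756 = 287, and then y* = 677 - 0.488·287 = 537.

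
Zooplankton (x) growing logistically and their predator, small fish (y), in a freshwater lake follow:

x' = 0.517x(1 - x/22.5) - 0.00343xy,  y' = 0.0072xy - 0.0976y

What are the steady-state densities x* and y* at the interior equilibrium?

x* ≈ 13.6, y* ≈ 59.9

From dy/dt = 0 with y > 0: 0.0072x* = 0.0976, so x* = 13.6.
Substitute into dx/dt = 0: 0.517(1 - 13.6/22.5) = 0.00343y*.
The bracket is 0.398, giving y* = 0.206/0.00343 = 59.9.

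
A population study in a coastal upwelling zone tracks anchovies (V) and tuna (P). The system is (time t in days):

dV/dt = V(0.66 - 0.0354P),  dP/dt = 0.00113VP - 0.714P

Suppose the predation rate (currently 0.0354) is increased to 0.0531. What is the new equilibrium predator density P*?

P* ≈ 12.4

At the interior fixed point, setting dV/dt = 0 with V > 0 fixes P* = (prey growth rate)/(VP coefficient) — independent of the other coefficients.
With the change, P* = 0.66/0.0531 = 12.4; it falls from 18.6.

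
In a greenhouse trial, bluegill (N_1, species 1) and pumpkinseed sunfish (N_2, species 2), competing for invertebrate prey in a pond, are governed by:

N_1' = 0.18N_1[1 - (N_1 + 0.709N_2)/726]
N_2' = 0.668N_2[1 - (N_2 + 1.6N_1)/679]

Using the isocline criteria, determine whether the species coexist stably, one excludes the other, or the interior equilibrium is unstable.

Compare the nullcline intercepts: K1/α12 = 726/0.709 = 1020 > K2 = 679; K2/α21 = 679/1.6 = 424 < K1 = 726.
Since the inequalities point opposite ways, species 1 can invade but species 2 cannot.

species 1 excludes species 2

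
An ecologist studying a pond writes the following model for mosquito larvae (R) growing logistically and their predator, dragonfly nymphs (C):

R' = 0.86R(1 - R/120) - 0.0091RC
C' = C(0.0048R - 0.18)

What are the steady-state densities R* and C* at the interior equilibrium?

R* ≈ 37.5, C* ≈ 65

From dC/dt = 0 with C > 0: 0.0048R* = 0.18, so R* = 37.5.
Substitute into dR/dt = 0: 0.86(1 - 37.5/120) = 0.0091C*.
The bracket is 0.688, giving C* = 0.591/0.0091 = 65.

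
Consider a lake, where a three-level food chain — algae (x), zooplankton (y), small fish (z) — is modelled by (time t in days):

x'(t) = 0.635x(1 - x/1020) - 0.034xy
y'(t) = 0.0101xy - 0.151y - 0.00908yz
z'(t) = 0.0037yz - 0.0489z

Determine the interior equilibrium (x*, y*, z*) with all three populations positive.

From dz/dt = 0: 0.0037y* = 0.0489, so y* = 13.2.
From dx/dt = 0: 0.635(1 - x*/1020) = 0.034·13.2, giving x* = 1020·(1 - 0.708) = 298.
From dy/dt = 0: 0.0101·298 - 0.151 = 0.00908z*, so z* = 2.86/0.00908 = 315.

x* ≈ 298, y* ≈ 13.2, z* ≈ 315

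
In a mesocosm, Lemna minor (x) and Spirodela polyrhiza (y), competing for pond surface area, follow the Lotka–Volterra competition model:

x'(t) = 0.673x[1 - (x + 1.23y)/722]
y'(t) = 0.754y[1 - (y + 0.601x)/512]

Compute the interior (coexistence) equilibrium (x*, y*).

Setting both brackets to zero gives the nullclines x + 1.23y = 722 and 0.601x + y = 512.
Substituting y = 512 - 0.601x into the first: x(1 - 1.23·0.601) = 722 - 1.23·512.
So x* = 92.2/0.261 = 354, and then y* = 512 - 0.601·354 = 299.

x* ≈ 354, y* ≈ 299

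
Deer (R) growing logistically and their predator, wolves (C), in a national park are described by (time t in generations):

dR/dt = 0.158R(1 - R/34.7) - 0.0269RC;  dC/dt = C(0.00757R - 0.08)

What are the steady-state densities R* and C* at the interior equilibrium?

R* ≈ 10.6, C* ≈ 4.08

From dC/dt = 0 with C > 0: 0.00757R* = 0.08, so R* = 10.6.
Substitute into dR/dt = 0: 0.158(1 - 10.6/34.7) = 0.0269C*.
The bracket is 0.695, giving C* = 0.11/0.0269 = 4.08.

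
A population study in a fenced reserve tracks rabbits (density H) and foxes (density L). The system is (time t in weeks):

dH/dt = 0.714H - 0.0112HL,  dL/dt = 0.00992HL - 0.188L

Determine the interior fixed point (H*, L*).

H* ≈ 19, L* ≈ 63.8

Set dL/dt = 0 with L > 0: 0.00992H - 0.188 = 0, so H* = 0.188/0.00992 = 19.
Set dH/dt = 0 with H > 0: 0.714 - 0.0112L = 0, so L* = 0.714/0.0112 = 63.8.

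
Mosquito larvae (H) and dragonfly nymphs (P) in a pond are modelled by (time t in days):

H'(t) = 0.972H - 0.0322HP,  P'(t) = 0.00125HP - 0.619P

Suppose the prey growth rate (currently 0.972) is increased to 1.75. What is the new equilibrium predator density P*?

At the interior fixed point, setting dH/dt = 0 with H > 0 fixes P* = (prey growth rate)/(HP coefficient) — independent of the other coefficients.
With the change, P* = 1.75/0.0322 = 54.3; it rises from 30.2.

P* ≈ 54.3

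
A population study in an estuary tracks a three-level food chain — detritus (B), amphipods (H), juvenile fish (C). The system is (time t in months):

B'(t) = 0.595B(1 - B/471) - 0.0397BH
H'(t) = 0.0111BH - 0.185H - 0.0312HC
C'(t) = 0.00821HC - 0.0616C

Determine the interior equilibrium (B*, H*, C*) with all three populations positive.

B* ≈ 235, H* ≈ 7.5, C* ≈ 77.7

From dC/dt = 0: 0.00821H* = 0.0616, so H* = 7.5.
From dB/dt = 0: 0.595(1 - B*/471) = 0.0397·7.5, giving B* = 471·(1 - 0.501) = 235.
From dH/dt = 0: 0.0111·235 - 0.185 = 0.0312C*, so C* = 2.43/0.0312 = 77.7.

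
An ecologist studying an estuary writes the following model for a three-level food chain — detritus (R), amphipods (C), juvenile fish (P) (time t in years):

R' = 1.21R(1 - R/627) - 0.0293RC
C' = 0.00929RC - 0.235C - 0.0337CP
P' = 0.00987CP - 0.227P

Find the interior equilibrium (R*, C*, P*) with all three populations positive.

From dP/dt = 0: 0.00987C* = 0.227, so C* = 23.
From dR/dt = 0: 1.21(1 - R*/627) = 0.0293·23, giving R* = 627·(1 - 0.557) = 278.
From dC/dt = 0: 0.00929·278 - 0.235 = 0.0337P*, so P* = 2.35/0.0337 = 69.6.

R* ≈ 278, C* ≈ 23, P* ≈ 69.6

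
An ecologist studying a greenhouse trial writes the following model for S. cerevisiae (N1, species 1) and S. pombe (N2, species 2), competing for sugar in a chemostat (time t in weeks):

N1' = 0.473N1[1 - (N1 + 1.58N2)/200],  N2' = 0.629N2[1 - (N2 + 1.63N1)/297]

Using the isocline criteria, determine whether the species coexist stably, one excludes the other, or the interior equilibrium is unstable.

unstable coexistence (outcome depends on initial conditions)

Compare the nullcline intercepts: K1/α12 = 200/1.58 = 127 < K2 = 297; K2/α21 = 297/1.63 = 182 < K1 = 200.
Since both are reversed, neither can invade when rare; the interior point is a saddle.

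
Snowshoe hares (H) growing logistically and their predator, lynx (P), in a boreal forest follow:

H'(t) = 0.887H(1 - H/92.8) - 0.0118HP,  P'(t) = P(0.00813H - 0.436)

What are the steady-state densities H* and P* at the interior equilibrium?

H* ≈ 53.6, P* ≈ 31.7

From dP/dt = 0 with P > 0: 0.00813H* = 0.436, so H* = 53.6.
Substitute into dH/dt = 0: 0.887(1 - 53.6/92.8) = 0.0118P*.
The bracket is 0.422, giving P* = 0.374/0.0118 = 31.7.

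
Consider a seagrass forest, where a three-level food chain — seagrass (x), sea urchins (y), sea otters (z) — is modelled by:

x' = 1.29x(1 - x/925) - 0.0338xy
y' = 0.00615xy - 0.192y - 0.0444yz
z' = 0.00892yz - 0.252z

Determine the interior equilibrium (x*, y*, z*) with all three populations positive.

x* ≈ 240, y* ≈ 28.3, z* ≈ 29

From dz/dt = 0: 0.00892y* = 0.252, so y* = 28.3.
From dx/dt = 0: 1.29(1 - x*/925) = 0.0338·28.3, giving x* = 925·(1 - 0.74) = 240.
From dy/dt = 0: 0.00615·240 - 0.192 = 0.0444z*, so z* = 1.29/0.0444 = 29.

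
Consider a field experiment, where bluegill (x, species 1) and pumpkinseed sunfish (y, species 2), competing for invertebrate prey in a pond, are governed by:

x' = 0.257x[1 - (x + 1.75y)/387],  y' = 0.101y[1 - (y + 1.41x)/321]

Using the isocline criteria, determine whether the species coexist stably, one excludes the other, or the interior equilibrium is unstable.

unstable coexistence (outcome depends on initial conditions)

Compare the nullcline intercepts: K1/α12 = 387/1.75 = 221 < K2 = 321; K2/α21 = 321/1.41 = 228 < K1 = 387.
Since both are reversed, neither can invade when rare; the interior point is a saddle.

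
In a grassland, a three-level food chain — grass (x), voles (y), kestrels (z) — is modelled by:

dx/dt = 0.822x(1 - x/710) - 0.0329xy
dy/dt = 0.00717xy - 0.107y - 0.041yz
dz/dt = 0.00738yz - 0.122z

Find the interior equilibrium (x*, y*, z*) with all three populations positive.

From dz/dt = 0: 0.00738y* = 0.122, so y* = 16.5.
From dx/dt = 0: 0.822(1 - x*/710) = 0.0329·16.5, giving x* = 710·(1 - 0.662) = 240.
From dy/dt = 0: 0.00717·240 - 0.107 = 0.041z*, so z* = 1.62/0.041 = 39.4.

x* ≈ 240, y* ≈ 16.5, z* ≈ 39.4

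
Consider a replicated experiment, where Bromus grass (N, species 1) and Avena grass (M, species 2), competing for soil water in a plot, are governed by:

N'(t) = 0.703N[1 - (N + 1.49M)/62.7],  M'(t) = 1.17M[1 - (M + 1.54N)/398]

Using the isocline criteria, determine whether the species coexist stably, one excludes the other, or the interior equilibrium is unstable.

Compare the nullcline intercepts: K1/α12 = 62.7/1.49 = 42.1 < K2 = 398; K2/α21 = 398/1.54 = 258 > K1 = 62.7.
Since the inequalities point opposite ways, species 2 can invade but species 1 cannot.

species 2 excludes species 1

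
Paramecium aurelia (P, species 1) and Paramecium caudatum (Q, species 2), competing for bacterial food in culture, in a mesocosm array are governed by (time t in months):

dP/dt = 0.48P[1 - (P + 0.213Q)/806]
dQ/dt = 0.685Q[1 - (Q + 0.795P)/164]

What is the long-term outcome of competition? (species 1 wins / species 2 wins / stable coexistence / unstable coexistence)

Compare the nullcline intercepts: K1/α12 = 806/0.213 = 3780 > K2 = 164; K2/α21 = 164/0.795 = 206 < K1 = 806.
Since the inequalities point opposite ways, species 1 can invade but species 2 cannot.

species 1 excludes species 2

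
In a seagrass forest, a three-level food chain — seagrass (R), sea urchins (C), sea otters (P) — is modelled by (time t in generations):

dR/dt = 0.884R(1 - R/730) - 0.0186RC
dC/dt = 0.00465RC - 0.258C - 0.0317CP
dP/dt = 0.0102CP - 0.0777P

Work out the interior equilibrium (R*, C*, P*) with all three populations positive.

R* ≈ 613, C* ≈ 7.62, P* ≈ 81.8

From dP/dt = 0: 0.0102C* = 0.0777, so C* = 7.62.
From dR/dt = 0: 0.884(1 - R*/730) = 0.0186·7.62, giving R* = 730·(1 - 0.16) = 613.
From dC/dt = 0: 0.00465·613 - 0.258 = 0.0317P*, so P* = 2.59/0.0317 = 81.8.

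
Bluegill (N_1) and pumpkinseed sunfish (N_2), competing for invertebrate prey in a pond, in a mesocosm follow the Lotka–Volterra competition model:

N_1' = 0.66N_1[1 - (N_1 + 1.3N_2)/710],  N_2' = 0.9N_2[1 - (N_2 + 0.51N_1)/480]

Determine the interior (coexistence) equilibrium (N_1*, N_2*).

Setting both brackets to zero gives the nullclines N_1 + 1.3N_2 = 710 and 0.51N_1 + N_2 = 480.
Substituting N_2 = 480 - 0.51N_1 into the first: N_1(1 - 1.3·0.51) = 710 - 1.3·480.
So N_1* = 86/0.337 = 255, and then N_2* = 480 - 0.51·255 = 350.

N_1* ≈ 255, N_2* ≈ 350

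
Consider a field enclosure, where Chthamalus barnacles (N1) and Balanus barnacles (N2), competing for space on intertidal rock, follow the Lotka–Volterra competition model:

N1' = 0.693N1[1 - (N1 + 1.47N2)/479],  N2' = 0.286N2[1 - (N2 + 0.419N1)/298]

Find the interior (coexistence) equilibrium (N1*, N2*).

N1* ≈ 107, N2* ≈ 253

Setting both brackets to zero gives the nullclines N1 + 1.47N2 = 479 and 0.419N1 + N2 = 298.
Substituting N2 = 298 - 0.419N1 into the first: N1(1 - 1.47·0.419) = 479 - 1.47·298.
So N1* = 40.9/0.384 = 107, and then N2* = 298 - 0.419·107 = 253.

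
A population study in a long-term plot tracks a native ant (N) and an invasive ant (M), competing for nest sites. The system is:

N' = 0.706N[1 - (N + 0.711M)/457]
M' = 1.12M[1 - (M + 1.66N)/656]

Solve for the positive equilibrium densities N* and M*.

N* ≈ 52.2, M* ≈ 569

Setting both brackets to zero gives the nullclines N + 0.711M = 457 and 1.66N + M = 656.
Substituting M = 656 - 1.66N into the first: N(1 - 0.711·1.66) = 457 - 0.711·656.
So N* = -9.42/-0.18 = 52.2, and then M* = 656 - 1.66·52.2 = 569.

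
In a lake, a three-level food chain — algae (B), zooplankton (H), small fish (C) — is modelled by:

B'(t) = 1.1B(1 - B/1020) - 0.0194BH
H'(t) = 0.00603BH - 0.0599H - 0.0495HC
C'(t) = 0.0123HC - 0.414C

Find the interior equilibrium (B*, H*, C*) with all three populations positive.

From dC/dt = 0: 0.0123H* = 0.414, so H* = 33.7.
From dB/dt = 0: 1.1(1 - B*/1020) = 0.0194·33.7, giving B* = 1020·(1 - 0.594) = 415.
From dH/dt = 0: 0.00603·415 - 0.0599 = 0.0495C*, so C* = 2.44/0.0495 = 49.3.

B* ≈ 415, H* ≈ 33.7, C* ≈ 49.3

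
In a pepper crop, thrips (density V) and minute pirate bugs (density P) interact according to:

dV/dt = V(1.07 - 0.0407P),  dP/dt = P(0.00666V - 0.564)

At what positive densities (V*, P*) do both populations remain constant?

V* ≈ 84.7, P* ≈ 26.3

Set dP/dt = 0 with P > 0: 0.00666V - 0.564 = 0, so V* = 0.564/0.00666 = 84.7.
Set dV/dt = 0 with V > 0: 1.07 - 0.0407P = 0, so P* = 1.07/0.0407 = 26.3.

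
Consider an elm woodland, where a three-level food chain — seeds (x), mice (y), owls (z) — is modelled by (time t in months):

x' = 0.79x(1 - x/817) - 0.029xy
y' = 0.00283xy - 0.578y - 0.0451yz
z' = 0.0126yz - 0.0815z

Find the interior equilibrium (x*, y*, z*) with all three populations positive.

From dz/dt = 0: 0.0126y* = 0.0815, so y* = 6.47.
From dx/dt = 0: 0.79(1 - x*/817) = 0.029·6.47, giving x* = 817·(1 - 0.237) = 623.
From dy/dt = 0: 0.00283·623 - 0.578 = 0.0451z*, so z* = 1.19/0.0451 = 26.3.

x* ≈ 623, y* ≈ 6.47, z* ≈ 26.3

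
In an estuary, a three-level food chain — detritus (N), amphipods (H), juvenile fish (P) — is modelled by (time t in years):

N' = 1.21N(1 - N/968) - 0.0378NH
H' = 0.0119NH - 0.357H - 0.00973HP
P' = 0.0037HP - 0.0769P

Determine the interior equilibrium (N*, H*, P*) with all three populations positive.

From dP/dt = 0: 0.0037H* = 0.0769, so H* = 20.8.
From dN/dt = 0: 1.21(1 - N*/968) = 0.0378·20.8, giving N* = 968·(1 - 0.649) = 339.
From dH/dt = 0: 0.0119·339 - 0.357 = 0.00973P*, so P* = 3.68/0.00973 = 379.

N* ≈ 339, H* ≈ 20.8, P* ≈ 379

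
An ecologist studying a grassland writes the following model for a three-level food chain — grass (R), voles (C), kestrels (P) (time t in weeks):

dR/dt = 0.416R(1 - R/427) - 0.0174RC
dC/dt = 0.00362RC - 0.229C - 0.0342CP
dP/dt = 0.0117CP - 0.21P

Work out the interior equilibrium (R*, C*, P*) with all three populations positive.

From dP/dt = 0: 0.0117C* = 0.21, so C* = 17.9.
From dR/dt = 0: 0.416(1 - R*/427) = 0.0174·17.9, giving R* = 427·(1 - 0.751) = 106.
From dC/dt = 0: 0.00362·106 - 0.229 = 0.0342P*, so P* = 0.156/0.0342 = 4.57.

R* ≈ 106, C* ≈ 17.9, P* ≈ 4.57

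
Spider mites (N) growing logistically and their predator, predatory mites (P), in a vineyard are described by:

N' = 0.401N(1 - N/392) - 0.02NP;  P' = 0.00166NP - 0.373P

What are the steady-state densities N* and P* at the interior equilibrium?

From dP/dt = 0 with P > 0: 0.00166N* = 0.373, so N* = 225.
Substitute into dN/dt = 0: 0.401(1 - 225/392) = 0.02P*.
The bracket is 0.427, giving P* = 0.171/0.02 = 8.56.

N* ≈ 225, P* ≈ 8.56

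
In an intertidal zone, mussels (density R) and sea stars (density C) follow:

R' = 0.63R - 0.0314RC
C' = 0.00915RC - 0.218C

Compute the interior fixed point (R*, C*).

Set dC/dt = 0 with C > 0: 0.00915R - 0.218 = 0, so R* = 0.218/0.00915 = 23.8.
Set dR/dt = 0 with R > 0: 0.63 - 0.0314C = 0, so C* = 0.63/0.0314 = 20.1.

R* ≈ 23.8, C* ≈ 20.1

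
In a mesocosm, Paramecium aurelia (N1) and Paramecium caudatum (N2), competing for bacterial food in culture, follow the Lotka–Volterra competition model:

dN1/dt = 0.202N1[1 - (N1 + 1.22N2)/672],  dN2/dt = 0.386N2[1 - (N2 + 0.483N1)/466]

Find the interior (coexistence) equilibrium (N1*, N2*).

N1* ≈ 252, N2* ≈ 344

Setting both brackets to zero gives the nullclines N1 + 1.22N2 = 672 and 0.483N1 + N2 = 466.
Substituting N2 = 466 - 0.483N1 into the first: N1(1 - 1.22·0.483) = 672 - 1.22·466.
So N1* = 103/0.411 = 252, and then N2* = 466 - 0.483·252 = 344.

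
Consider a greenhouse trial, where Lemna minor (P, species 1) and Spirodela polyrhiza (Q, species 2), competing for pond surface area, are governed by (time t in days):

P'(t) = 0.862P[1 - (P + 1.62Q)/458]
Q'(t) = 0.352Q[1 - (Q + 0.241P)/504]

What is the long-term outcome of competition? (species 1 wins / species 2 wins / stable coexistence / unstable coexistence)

species 2 excludes species 1

Compare the nullcline intercepts: K1/α12 = 458/1.62 = 283 < K2 = 504; K2/α21 = 504/0.241 = 2090 > K1 = 458.
Since the inequalities point opposite ways, species 2 can invade but species 1 cannot.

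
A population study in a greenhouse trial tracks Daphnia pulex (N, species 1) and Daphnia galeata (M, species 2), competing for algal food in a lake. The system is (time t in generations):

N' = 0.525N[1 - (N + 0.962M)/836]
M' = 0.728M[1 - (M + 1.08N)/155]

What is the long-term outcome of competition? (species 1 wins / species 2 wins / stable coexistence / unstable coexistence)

Compare the nullcline intercepts: K1/α12 = 836/0.962 = 869 > K2 = 155; K2/α21 = 155/1.08 = 144 < K1 = 836.
Since the inequalities point opposite ways, species 1 can invade but species 2 cannot.

species 1 excludes species 2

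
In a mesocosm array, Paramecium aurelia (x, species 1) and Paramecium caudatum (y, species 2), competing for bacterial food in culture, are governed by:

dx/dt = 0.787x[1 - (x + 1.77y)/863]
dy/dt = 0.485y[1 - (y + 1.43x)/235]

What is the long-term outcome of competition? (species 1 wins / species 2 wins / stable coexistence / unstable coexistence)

Compare the nullcline intercepts: K1/α12 = 863/1.77 = 488 > K2 = 235; K2/α21 = 235/1.43 = 164 < K1 = 863.
Since the inequalities point opposite ways, species 1 can invade but species 2 cannot.

species 1 excludes species 2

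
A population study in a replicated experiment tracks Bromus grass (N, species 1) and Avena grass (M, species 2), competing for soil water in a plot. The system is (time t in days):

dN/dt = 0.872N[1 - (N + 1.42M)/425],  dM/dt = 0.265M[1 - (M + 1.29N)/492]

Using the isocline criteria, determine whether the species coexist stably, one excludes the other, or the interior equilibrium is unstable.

Compare the nullcline intercepts: K1/α12 = 425/1.42 = 299 < K2 = 492; K2/α21 = 492/1.29 = 381 < K1 = 425.
Since both are reversed, neither can invade when rare; the interior point is a saddle.

unstable coexistence (outcome depends on initial conditions)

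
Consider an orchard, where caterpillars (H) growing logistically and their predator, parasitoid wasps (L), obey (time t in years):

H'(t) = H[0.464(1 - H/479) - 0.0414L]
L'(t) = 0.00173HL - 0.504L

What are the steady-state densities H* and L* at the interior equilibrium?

From dL/dt = 0 with L > 0: 0.00173H* = 0.504, so H* = 291.
Substitute into dH/dt = 0: 0.464(1 - 291/479) = 0.0414L*.
The bracket is 0.392, giving L* = 0.182/0.0414 = 4.39.

H* ≈ 291, L* ≈ 4.39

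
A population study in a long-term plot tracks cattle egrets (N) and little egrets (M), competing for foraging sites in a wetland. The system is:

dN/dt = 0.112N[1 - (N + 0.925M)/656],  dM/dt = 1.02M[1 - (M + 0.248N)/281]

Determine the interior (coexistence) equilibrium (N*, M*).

N* ≈ 514, M* ≈ 154

Setting both brackets to zero gives the nullclines N + 0.925M = 656 and 0.248N + M = 281.
Substituting M = 281 - 0.248N into the first: N(1 - 0.925·0.248) = 656 - 0.925·281.
So N* = 396/0.771 = 514, and then M* = 281 - 0.248·514 = 154.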